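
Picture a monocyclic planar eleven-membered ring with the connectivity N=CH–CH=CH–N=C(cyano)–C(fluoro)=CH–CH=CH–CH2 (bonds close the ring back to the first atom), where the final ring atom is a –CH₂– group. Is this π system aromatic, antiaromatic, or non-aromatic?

The CH2 position has four σ bonds — the tetrahedral CH₂ carbon is sp³ and has no p orbital in the ring π system — so the cyclic conjugation is interrupted.
Broken conjugation rules out both aromaticity and antiaromaticity.

Non-aromatic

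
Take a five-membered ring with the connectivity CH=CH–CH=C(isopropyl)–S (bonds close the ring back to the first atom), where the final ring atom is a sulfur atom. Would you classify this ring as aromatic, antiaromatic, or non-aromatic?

Check conjugation: every atom in a ring double bond is sp² and brings one electron to the p orbital; the sulfur donates one lone pair from its p orbital — every position has a p orbital, so the cyclic π system is continuous.
Tallying contributions gives 2 × 2 = 4 from the double-bond units + 2 from the S atom = 6.
Since 6 = 4·1 + 2, the ring meets the 4n+2 criterion.

Aromatic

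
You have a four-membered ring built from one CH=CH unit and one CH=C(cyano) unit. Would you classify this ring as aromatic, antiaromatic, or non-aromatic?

Every ring atom contributes a p orbital perpendicular to the ring (the double-bond atoms are sp², each contributing one p electron), so the π system is cyclic and fully conjugated.
Tallying contributions gives 2 × 2 = 4 from the 2 double-bond units.
With 4 = 4·1 π electrons, Hückel's rule classifies the planar ring as antiaromatic.

Antiaromatic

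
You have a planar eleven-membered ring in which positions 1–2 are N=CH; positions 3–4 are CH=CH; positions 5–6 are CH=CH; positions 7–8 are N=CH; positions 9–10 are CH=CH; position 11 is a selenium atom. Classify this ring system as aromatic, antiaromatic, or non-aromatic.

Antiaromatic

Every ring atom contributes a p orbital perpendicular to the ring (each doubly-bonded ring atom is sp² with one p-orbital electron; the doubly-bonded nitrogens are pyridine-type — their lone pairs lie in the ring plane, leaving one electron in the p orbital; the selenium donates one lone pair from its p orbital), so the π system is cyclic and fully conjugated.
Adding the contributions, 5 × 2 = 10 from the double-bond units + 2 from the Se atom = 12.
With 12 = 4·3 π electrons, Hückel's rule classifies the planar ring as antiaromatic.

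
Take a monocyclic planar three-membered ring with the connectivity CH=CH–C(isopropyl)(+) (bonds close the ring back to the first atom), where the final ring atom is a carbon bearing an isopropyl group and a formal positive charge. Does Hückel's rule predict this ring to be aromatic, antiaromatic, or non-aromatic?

All ring atoms are sp² and supply a p orbital to the ring (each doubly-bonded ring atom is sp² with one p-orbital electron; the carbocation has an empty p orbital); the conjugation is uninterrupted.
π-electron count: 1 × 2 = 2 from the double-bond unit + 0 from the C(isopropyl)(+) atom = 2.
Since 2 = 4·0 + 2, the ring meets the 4n+2 criterion.

Aromatic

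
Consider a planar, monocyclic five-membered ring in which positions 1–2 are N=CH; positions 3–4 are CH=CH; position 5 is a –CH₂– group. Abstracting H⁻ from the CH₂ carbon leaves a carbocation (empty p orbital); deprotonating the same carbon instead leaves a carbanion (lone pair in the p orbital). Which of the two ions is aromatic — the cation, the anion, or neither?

The anion

In both ions every ring atom is sp² and contributes a p orbital, so both rings are fully conjugated.
Cation: 2 × 2 + 0 = 4 π electrons → 4(1), antiaromatic.
Anion: 2 × 2 + 2 = 6 π electrons → 4(1)+2, aromatic.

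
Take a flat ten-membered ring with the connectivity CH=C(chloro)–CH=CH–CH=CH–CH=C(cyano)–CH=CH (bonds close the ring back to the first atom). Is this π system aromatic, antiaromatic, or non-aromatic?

The p orbitals form a continuous loop: each doubly-bonded ring atom is sp² with one p-orbital electron. The ring is fully conjugated.
Tallying contributions gives 5 × 2 = 10 from the 5 double-bond units.
10 = 4(2) + 2, which satisfies Hückel's 4n+2 rule.

Aromatic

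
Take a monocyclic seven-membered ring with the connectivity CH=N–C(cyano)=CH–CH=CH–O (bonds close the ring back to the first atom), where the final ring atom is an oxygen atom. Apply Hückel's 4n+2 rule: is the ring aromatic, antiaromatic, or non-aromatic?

Antiaromatic

All ring atoms are sp² and supply a p orbital to the ring (each doubly-bonded ring atom is sp² with one p-orbital electron; each sp² =N– keeps its lone pair in-plane and puts one electron into the π system; the oxygen donates one lone pair from its p orbital); the conjugation is uninterrupted.
Adding the contributions, 3 × 2 = 6 from the double-bond units + 2 from the O atom = 8.
A 4n π count (8, n = 2) in a planar conjugated ring means antiaromatic.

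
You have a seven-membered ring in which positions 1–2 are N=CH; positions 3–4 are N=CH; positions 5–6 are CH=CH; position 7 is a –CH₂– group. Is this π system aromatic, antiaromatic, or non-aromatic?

Non-aromatic

The CH2 position has four σ bonds — the tetrahedral CH₂ carbon is sp³ and has no p orbital in the ring π system — so the cyclic conjugation is interrupted.
Broken conjugation rules out both aromaticity and antiaromaticity.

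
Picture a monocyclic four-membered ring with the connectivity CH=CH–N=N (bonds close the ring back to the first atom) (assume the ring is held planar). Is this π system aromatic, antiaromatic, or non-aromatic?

All ring atoms are sp² and supply a p orbital to the ring (every atom in a ring double bond is sp² and brings one electron to the p orbital; each sp² =N– keeps its lone pair in-plane and puts one electron into the π system); the conjugation is uninterrupted.
π-electron count: 2 × 2 = 4 from the 2 double-bond units.
With 4 = 4·1 π electrons, Hückel's rule classifies the planar ring as antiaromatic.

Antiaromatic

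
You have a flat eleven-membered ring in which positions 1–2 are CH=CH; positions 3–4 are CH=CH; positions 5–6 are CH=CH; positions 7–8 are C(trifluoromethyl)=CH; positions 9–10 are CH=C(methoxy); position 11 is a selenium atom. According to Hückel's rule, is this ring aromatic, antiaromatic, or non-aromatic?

All ring atoms are sp² and supply a p orbital to the ring (the double-bond atoms are sp², each contributing one p electron; the selenium donates one lone pair from its p orbital); the conjugation is uninterrupted.
π-electron count: 5 × 2 = 10 from the double-bond units + 2 from the Se atom = 12.
12 = 4(3); a planar, fully conjugated 4n system is antiaromatic.

Antiaromatic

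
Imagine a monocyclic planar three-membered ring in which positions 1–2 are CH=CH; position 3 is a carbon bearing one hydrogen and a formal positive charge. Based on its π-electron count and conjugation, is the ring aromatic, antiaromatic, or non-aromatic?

Aromatic

The p orbitals form a continuous loop: each doubly-bonded ring atom is sp² with one p-orbital electron; the carbocation has an empty p orbital. The ring is fully conjugated.
π-electron count: 1 × 2 = 2 from the double-bond unit + 0 from the CH(+) atom = 2.
That gives a 4n+2 count (2, n = 0).
(This ring is the cyclopropenyl cation.)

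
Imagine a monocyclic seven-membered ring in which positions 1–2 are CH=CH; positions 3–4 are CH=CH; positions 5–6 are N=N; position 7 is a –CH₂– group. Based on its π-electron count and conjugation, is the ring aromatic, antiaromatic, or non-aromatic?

The CH2 carbon is saturated: the tetrahedral CH₂ carbon is sp³ and has no p orbital in the ring π system. Conjugation is not continuous around the ring.
A ring that is not fully conjugated cannot be aromatic or antiaromatic regardless of its π-electron count.

Non-aromatic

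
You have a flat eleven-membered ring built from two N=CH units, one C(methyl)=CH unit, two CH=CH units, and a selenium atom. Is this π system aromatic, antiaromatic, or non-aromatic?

Check conjugation: each doubly-bonded ring atom is sp² with one p-orbital electron; each =N– nitrogen is pyridine-type (lone pair in the sp² plane, one electron in the p orbital); the selenium donates one lone pair from its p orbital — every position has a p orbital, so the cyclic π system is continuous.
Counting π electrons: 5 × 2 = 10 from the double-bond units + 2 from the Se atom = 12.
With 12 = 4·3 π electrons, Hückel's rule classifies the planar ring as antiaromatic.

Antiaromatic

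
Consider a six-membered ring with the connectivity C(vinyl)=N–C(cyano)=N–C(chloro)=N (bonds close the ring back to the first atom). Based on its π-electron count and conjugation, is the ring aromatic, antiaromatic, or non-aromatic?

Check conjugation: each doubly-bonded ring atom is sp² with one p-orbital electron; each sp² =N– keeps its lone pair in-plane and puts one electron into the π system — every position has a p orbital, so the cyclic π system is continuous.
Tallying contributions gives 3 × 2 = 6 from the 3 double-bond units.
That gives a 4n+2 count (6, n = 1).

Aromatic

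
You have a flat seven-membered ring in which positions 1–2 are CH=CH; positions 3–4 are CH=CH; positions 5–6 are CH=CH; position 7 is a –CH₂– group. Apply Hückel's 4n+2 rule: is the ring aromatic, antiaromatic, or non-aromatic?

Non-aromatic

At the CH2 position, the tetrahedral CH₂ carbon is sp³ and has no p orbital in the ring π system; the ring's p-orbital overlap is broken there.
Broken conjugation rules out both aromaticity and antiaromaticity.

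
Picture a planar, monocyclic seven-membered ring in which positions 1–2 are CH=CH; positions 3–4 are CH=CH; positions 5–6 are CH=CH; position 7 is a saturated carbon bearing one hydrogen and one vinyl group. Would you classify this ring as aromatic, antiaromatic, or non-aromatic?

Because that saturated carbon is sp³ and has no p orbital in the ring π system at the CH(vinyl) position, the π system cannot extend all the way around the ring.
A ring that is not fully conjugated cannot be aromatic or antiaromatic regardless of its π-electron count.

Non-aromatic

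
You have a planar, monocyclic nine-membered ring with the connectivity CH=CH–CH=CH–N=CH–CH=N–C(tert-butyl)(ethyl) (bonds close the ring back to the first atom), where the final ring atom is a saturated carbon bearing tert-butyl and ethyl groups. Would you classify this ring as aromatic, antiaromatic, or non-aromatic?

The C(tert-butyl)(ethyl) position has four σ bonds — that saturated carbon is sp³ and has no p orbital in the ring π system — so the cyclic conjugation is interrupted.
A ring that is not fully conjugated cannot be aromatic or antiaromatic regardless of its π-electron count.

Non-aromatic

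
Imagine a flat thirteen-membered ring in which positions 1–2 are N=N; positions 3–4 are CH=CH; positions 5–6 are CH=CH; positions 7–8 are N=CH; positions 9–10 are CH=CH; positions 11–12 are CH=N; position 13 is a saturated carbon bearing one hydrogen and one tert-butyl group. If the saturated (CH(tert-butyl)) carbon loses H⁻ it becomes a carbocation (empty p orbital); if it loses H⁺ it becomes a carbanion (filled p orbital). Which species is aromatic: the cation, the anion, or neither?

The anion

In either ion the ring is fully conjugated: every atom, including the new sp² carbon, supplies a p orbital.
Cation: 6 × 2 + 0 = 12 π electrons → 4(3), antiaromatic.
Anion: 6 × 2 + 2 = 14 π electrons → 4(3)+2, aromatic.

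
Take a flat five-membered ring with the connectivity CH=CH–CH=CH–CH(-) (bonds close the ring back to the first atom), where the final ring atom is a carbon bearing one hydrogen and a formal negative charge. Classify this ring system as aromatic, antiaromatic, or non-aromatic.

Aromatic

All ring atoms are sp² and supply a p orbital to the ring (each doubly-bonded ring atom is sp² with one p-orbital electron; the carbanion's lone pair occupies the p orbital); the conjugation is uninterrupted.
Tallying contributions gives 2 × 2 = 4 from the double-bond units + 2 from the CH(-) atom = 6.
That gives a 4n+2 count (6, n = 1).
(The species described is the cyclopentadienyl anion.)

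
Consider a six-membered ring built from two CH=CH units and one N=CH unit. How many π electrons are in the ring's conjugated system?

6

All ring atoms are sp² and supply a p orbital to the ring (each doubly-bonded ring atom is sp² with one p-orbital electron; each =N– nitrogen is pyridine-type (lone pair in the sp² plane, one electron in the p orbital)); the conjugation is uninterrupted.
Adding the contributions, 3 × 2 = 6 from the 3 double-bond units.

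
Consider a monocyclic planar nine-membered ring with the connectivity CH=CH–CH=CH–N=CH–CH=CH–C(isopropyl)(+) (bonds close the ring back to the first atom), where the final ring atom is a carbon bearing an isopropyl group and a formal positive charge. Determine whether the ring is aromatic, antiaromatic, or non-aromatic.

The p orbitals form a continuous loop: every atom in a ring double bond is sp² and brings one electron to the p orbital; each sp² =N– keeps its lone pair in-plane and puts one electron into the π system; the carbocation has an empty p orbital. The ring is fully conjugated.
Adding the contributions, 4 × 2 = 8 from the double-bond units + 0 from the C(isopropyl)(+) atom = 8.
With 8 = 4·2 π electrons, Hückel's rule classifies the planar ring as antiaromatic.

Antiaromatic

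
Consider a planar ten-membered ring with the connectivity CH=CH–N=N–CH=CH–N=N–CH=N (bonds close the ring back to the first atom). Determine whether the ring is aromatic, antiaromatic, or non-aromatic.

Aromatic

Every ring atom contributes a p orbital perpendicular to the ring (the double-bond atoms are sp², each contributing one p electron; each =N– nitrogen is pyridine-type (lone pair in the sp² plane, one electron in the p orbital)), so the π system is cyclic and fully conjugated.
Adding the contributions, 5 × 2 = 10 from the 5 double-bond units.
Since 10 = 4·2 + 2, the ring meets the 4n+2 criterion.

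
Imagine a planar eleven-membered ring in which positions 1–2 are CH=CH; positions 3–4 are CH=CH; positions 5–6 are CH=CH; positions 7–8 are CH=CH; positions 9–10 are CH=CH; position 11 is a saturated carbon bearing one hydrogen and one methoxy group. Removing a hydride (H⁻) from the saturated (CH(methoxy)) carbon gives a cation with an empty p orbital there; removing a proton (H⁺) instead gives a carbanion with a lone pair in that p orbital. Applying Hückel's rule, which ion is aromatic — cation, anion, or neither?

Both ions have a continuous loop of p orbitals — each ring atom is sp².
Cation: 5 × 2 + 0 = 10 π electrons → 4(2)+2, aromatic.
Anion: 5 × 2 + 2 = 12 π electrons → 4(3), antiaromatic.

The cation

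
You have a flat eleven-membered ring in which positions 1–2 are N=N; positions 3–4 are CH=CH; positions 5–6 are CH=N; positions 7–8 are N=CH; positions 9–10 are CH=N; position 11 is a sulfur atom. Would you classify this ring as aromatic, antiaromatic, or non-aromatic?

Antiaromatic

Check conjugation: the double-bond atoms are sp², each contributing one p electron; each =N– nitrogen is pyridine-type (lone pair in the sp² plane, one electron in the p orbital); the sulfur donates one lone pair from its p orbital — every position has a p orbital, so the cyclic π system is continuous.
Tallying contributions gives 5 × 2 = 10 from the double-bond units + 2 from the S atom = 12.
12 is a 4n count (n = 3), so the planar conjugated ring is antiaromatic.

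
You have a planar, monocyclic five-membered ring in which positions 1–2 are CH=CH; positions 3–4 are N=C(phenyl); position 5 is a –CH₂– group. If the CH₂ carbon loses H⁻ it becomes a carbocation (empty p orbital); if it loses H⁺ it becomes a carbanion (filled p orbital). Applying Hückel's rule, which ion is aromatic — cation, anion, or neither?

In both ions every ring atom is sp² and contributes a p orbital, so both rings are fully conjugated.
Cation: 2 × 2 + 0 = 4 π electrons → 4(1), antiaromatic.
Anion: 2 × 2 + 2 = 6 π electrons → 4(1)+2, aromatic.

The anion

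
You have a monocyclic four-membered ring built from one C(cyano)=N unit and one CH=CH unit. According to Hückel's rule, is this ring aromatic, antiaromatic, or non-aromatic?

Antiaromatic

The p orbitals form a continuous loop: the double-bond atoms are sp², each contributing one p electron; each =N– nitrogen is pyridine-type (lone pair in the sp² plane, one electron in the p orbital). The ring is fully conjugated.
Counting π electrons: 2 × 2 = 4 from the 2 double-bond units.
4 is a 4n count (n = 1), so the planar conjugated ring is antiaromatic.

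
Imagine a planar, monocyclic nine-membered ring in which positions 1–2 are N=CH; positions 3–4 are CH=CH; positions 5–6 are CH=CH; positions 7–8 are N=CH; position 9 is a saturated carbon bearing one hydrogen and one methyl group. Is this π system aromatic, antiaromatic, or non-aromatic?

The CH(methyl) position has four σ bonds — that saturated carbon is sp³ and has no p orbital in the ring π system — so the cyclic conjugation is interrupted.
A ring that is not fully conjugated cannot be aromatic or antiaromatic regardless of its π-electron count.

Non-aromatic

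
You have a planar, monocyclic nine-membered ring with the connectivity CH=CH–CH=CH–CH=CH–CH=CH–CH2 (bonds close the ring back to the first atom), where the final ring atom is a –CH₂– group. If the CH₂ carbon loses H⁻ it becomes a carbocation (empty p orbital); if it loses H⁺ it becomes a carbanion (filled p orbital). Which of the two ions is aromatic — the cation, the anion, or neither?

The anion

In either ion the ring is fully conjugated: every atom, including the new sp² carbon, supplies a p orbital.
Cation: 4 × 2 + 0 = 8 π electrons → 4(2), antiaromatic.
Anion: 4 × 2 + 2 = 10 π electrons → 4(2)+2, aromatic.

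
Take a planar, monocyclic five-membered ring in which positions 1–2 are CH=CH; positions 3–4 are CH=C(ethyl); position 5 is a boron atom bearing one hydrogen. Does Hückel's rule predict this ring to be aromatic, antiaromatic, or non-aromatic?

Antiaromatic

The p orbitals form a continuous loop: every atom in a ring double bond is sp² and brings one electron to the p orbital; the boron has an empty p orbital. The ring is fully conjugated.
Counting π electrons: 2 × 2 = 4 from the double-bond units + 0 from the BH atom = 4.
4 = 4(1); a planar, fully conjugated 4n system is antiaromatic.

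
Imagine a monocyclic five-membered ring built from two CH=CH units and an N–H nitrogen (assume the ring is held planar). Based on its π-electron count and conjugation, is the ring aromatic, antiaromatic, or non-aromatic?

Every ring atom contributes a p orbital perpendicular to the ring (the double-bond atoms are sp², each contributing one p electron; the pyrrole-type nitrogen donates its lone pair from the p orbital), so the π system is cyclic and fully conjugated.
Tallying contributions gives 2 × 2 = 4 from the double-bond units + 2 from the NH atom = 6.
6 = 4(1) + 2, which satisfies Hückel's 4n+2 rule.
(This ring is pyrrole.)

Aromatic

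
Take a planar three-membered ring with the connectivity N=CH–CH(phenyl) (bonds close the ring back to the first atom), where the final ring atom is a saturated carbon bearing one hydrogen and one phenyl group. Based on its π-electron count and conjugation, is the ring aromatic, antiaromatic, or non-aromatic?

Non-aromatic

The CH(phenyl) position has four σ bonds — that saturated carbon is sp³ and has no p orbital in the ring π system — so the cyclic conjugation is interrupted.
Hückel's rule only applies to fully conjugated rings, so this one is simply non-aromatic.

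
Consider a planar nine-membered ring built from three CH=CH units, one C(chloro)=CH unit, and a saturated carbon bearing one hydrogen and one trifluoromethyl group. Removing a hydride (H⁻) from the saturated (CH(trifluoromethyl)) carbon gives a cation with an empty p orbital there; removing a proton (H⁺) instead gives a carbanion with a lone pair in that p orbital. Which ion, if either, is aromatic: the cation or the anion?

In both ions every ring atom is sp² and contributes a p orbital, so both rings are fully conjugated.
Cation: 4 × 2 + 0 = 8 π electrons → 4(2), antiaromatic.
Anion: 4 × 2 + 2 = 10 π electrons → 4(2)+2, aromatic.

The anion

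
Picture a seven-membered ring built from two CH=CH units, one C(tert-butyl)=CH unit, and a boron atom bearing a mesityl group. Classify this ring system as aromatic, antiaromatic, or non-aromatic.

Aromatic

Every ring atom contributes a p orbital perpendicular to the ring (every atom in a ring double bond is sp² and brings one electron to the p orbital; the boron has an empty p orbital), so the π system is cyclic and fully conjugated.
π-electron count: 3 × 2 = 6 from the double-bond units + 0 from the B(mesityl) atom = 6.
6 = 4(1) + 2, which satisfies Hückel's 4n+2 rule.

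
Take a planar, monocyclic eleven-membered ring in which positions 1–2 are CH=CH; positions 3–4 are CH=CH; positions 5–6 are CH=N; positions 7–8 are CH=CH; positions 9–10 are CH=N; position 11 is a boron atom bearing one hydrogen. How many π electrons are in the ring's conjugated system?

10

All ring atoms are sp² and supply a p orbital to the ring (every atom in a ring double bond is sp² and brings one electron to the p orbital; each =N– nitrogen is pyridine-type (lone pair in the sp² plane, one electron in the p orbital); the boron has an empty p orbital); the conjugation is uninterrupted.
Tallying contributions gives 5 × 2 = 10 from the double-bond units + 0 from the BH atom = 10.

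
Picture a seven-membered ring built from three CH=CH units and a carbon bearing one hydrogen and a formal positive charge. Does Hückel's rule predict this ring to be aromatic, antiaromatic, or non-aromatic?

Aromatic

All ring atoms are sp² and supply a p orbital to the ring (the double-bond atoms are sp², each contributing one p electron; the carbocation has an empty p orbital); the conjugation is uninterrupted.
Adding the contributions, 3 × 2 = 6 from the double-bond units + 0 from the CH(+) atom = 6.
That gives a 4n+2 count (6, n = 1).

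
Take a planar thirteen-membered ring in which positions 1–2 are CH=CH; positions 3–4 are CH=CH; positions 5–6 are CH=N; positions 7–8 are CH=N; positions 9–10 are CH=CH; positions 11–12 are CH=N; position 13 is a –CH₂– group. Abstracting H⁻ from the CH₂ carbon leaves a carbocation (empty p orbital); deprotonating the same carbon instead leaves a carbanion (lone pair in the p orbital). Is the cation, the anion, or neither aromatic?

The anion

Once that carbon is sp², every ring atom has a p orbital and both ions are fully conjugated.
Cation: 6 × 2 + 0 = 12 π electrons → 4(3), antiaromatic.
Anion: 6 × 2 + 2 = 14 π electrons → 4(3)+2, aromatic.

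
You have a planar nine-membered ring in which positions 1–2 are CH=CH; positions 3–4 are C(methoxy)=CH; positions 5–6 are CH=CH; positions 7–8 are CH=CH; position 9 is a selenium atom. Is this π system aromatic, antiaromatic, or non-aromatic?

Check conjugation: every atom in a ring double bond is sp² and brings one electron to the p orbital; the selenium donates one lone pair from its p orbital — every position has a p orbital, so the cyclic π system is continuous.
π-electron count: 4 × 2 = 8 from the double-bond units + 2 from the Se atom = 10.
That gives a 4n+2 count (10, n = 2).

Aromatic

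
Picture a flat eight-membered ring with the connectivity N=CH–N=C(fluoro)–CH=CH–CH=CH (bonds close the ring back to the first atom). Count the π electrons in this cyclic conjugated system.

Every ring atom contributes a p orbital perpendicular to the ring (every atom in a ring double bond is sp² and brings one electron to the p orbital; each =N– nitrogen is pyridine-type (lone pair in the sp² plane, one electron in the p orbital)), so the π system is cyclic and fully conjugated.
π-electron count: 4 × 2 = 8 from the 4 double-bond units.

8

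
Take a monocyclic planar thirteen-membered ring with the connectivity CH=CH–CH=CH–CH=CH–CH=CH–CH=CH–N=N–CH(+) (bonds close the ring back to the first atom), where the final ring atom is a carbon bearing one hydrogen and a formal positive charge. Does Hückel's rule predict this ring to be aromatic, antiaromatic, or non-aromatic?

Antiaromatic

All ring atoms are sp² and supply a p orbital to the ring (every atom in a ring double bond is sp² and brings one electron to the p orbital; the doubly-bonded nitrogens are pyridine-type — their lone pairs lie in the ring plane, leaving one electron in the p orbital; the carbocation has an empty p orbital); the conjugation is uninterrupted.
Tallying contributions gives 6 × 2 = 12 from the double-bond units + 0 from the CH(+) atom = 12.
A 4n π count (12, n = 3) in a planar conjugated ring means antiaromatic.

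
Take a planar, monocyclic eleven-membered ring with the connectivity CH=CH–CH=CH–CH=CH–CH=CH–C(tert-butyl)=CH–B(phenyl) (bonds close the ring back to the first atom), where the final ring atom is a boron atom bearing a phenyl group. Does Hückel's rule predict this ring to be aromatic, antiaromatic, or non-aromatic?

Check conjugation: the double-bond atoms are sp², each contributing one p electron; the boron has an empty p orbital — every position has a p orbital, so the cyclic π system is continuous.
Adding the contributions, 5 × 2 = 10 from the double-bond units + 0 from the B(phenyl) atom = 10.
Since 10 = 4·2 + 2, the ring meets the 4n+2 criterion.

Aromatic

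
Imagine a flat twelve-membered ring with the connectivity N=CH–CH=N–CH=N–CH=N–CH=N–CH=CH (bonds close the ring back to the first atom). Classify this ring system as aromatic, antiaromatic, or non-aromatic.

The p orbitals form a continuous loop: every atom in a ring double bond is sp² and brings one electron to the p orbital; each sp² =N– keeps its lone pair in-plane and puts one electron into the π system. The ring is fully conjugated.
π-electron count: 6 × 2 = 12 from the 6 double-bond units.
With 12 = 4·3 π electrons, Hückel's rule classifies the planar ring as antiaromatic.

Antiaromatic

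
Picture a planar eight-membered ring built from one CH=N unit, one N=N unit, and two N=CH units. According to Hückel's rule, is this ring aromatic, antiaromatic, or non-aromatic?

Antiaromatic

Every ring atom contributes a p orbital perpendicular to the ring (every atom in a ring double bond is sp² and brings one electron to the p orbital; the doubly-bonded nitrogens are pyridine-type — their lone pairs lie in the ring plane, leaving one electron in the p orbital), so the π system is cyclic and fully conjugated.
Counting π electrons: 4 × 2 = 8 from the 4 double-bond units.
8 = 4(2); a planar, fully conjugated 4n system is antiaromatic.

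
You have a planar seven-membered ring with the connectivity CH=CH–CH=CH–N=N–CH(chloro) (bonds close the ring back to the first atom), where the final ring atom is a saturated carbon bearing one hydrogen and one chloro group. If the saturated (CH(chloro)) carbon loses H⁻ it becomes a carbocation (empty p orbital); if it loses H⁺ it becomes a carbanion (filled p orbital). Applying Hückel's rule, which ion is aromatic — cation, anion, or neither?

In both ions every ring atom is sp² and contributes a p orbital, so both rings are fully conjugated.
Cation: 3 × 2 + 0 = 6 π electrons → 4(1)+2, aromatic.
Anion: 3 × 2 + 2 = 8 π electrons → 4(2), antiaromatic.

The cation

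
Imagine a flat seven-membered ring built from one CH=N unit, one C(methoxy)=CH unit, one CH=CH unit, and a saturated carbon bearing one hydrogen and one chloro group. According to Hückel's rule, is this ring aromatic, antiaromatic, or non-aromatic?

Non-aromatic

Because that saturated carbon is sp³ and has no p orbital in the ring π system at the CH(chloro) position, the π system cannot extend all the way around the ring.
Hückel's rule only applies to fully conjugated rings, so this one is simply non-aromatic.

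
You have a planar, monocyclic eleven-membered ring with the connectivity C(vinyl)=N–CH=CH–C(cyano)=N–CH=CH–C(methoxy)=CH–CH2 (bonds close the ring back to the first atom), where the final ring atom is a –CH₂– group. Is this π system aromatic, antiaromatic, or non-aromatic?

At the CH2 position, the tetrahedral CH₂ carbon is sp³ and has no p orbital in the ring π system; the ring's p-orbital overlap is broken there.
Hückel's rule only applies to fully conjugated rings, so this one is simply non-aromatic.

Non-aromatic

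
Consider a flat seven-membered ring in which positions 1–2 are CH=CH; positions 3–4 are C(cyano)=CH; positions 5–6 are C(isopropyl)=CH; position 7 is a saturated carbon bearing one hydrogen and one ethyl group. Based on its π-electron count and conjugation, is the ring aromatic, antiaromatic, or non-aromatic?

Non-aromatic

The CH(ethyl) carbon is saturated: that saturated carbon is sp³ and has no p orbital in the ring π system. Conjugation is not continuous around the ring.
Broken conjugation rules out both aromaticity and antiaromaticity.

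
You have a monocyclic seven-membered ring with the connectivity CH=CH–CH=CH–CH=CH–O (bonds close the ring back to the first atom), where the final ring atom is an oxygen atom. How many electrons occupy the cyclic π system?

Check conjugation: the double-bond atoms are sp², each contributing one p electron; the oxygen donates one lone pair from its p orbital — every position has a p orbital, so the cyclic π system is continuous.
Counting π electrons: 3 × 2 = 6 from the double-bond units + 2 from the O atom = 8.

8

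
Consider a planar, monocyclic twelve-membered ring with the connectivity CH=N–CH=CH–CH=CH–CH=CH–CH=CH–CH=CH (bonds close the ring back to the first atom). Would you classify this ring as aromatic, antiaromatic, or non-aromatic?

All ring atoms are sp² and supply a p orbital to the ring (each doubly-bonded ring atom is sp² with one p-orbital electron; each sp² =N– keeps its lone pair in-plane and puts one electron into the π system); the conjugation is uninterrupted.
Tallying contributions gives 6 × 2 = 12 from the 6 double-bond units.
With 12 = 4·3 π electrons, Hückel's rule classifies the planar ring as antiaromatic.

Antiaromatic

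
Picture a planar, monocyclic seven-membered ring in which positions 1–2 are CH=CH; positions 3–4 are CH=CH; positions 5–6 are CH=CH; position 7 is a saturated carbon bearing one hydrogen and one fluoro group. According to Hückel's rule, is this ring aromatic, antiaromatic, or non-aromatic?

Non-aromatic

At the CH(fluoro) position, that saturated carbon is sp³ and has no p orbital in the ring π system; the ring's p-orbital overlap is broken there.
Broken conjugation rules out both aromaticity and antiaromaticity.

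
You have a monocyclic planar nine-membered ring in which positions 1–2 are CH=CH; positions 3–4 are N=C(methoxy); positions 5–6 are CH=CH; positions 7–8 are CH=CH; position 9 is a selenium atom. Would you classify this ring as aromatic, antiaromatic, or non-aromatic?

The p orbitals form a continuous loop: every atom in a ring double bond is sp² and brings one electron to the p orbital; the doubly-bonded nitrogens are pyridine-type — their lone pairs lie in the ring plane, leaving one electron in the p orbital; the selenium donates one lone pair from its p orbital. The ring is fully conjugated.
π-electron count: 4 × 2 = 8 from the double-bond units + 2 from the Se atom = 10.
That gives a 4n+2 count (10, n = 2).

Aromatic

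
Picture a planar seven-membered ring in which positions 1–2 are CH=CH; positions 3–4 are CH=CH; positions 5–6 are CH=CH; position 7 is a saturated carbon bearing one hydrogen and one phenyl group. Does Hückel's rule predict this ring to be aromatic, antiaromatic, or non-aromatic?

Non-aromatic

The CH(phenyl) position has four σ bonds — that saturated carbon is sp³ and has no p orbital in the ring π system — so the cyclic conjugation is interrupted.
Without a continuous loop of overlapping p orbitals the Hückel electron count never comes into play.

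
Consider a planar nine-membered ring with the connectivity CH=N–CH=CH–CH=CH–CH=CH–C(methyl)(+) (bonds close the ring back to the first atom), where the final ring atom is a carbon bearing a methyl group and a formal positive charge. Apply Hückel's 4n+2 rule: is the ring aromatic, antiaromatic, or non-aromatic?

The p orbitals form a continuous loop: every atom in a ring double bond is sp² and brings one electron to the p orbital; each =N– nitrogen is pyridine-type (lone pair in the sp² plane, one electron in the p orbital); the carbocation has an empty p orbital. The ring is fully conjugated.
π-electron count: 4 × 2 = 8 from the double-bond units + 0 from the C(methyl)(+) atom = 8.
A 4n π count (8, n = 2) in a planar conjugated ring means antiaromatic.

Antiaromatic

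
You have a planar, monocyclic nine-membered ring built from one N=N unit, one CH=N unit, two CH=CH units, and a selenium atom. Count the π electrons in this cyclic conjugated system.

10

All ring atoms are sp² and supply a p orbital to the ring (the double-bond atoms are sp², each contributing one p electron; each =N– nitrogen is pyridine-type (lone pair in the sp² plane, one electron in the p orbital); the selenium donates one lone pair from its p orbital); the conjugation is uninterrupted.
Adding the contributions, 4 × 2 = 8 from the double-bond units + 2 from the Se atom = 10.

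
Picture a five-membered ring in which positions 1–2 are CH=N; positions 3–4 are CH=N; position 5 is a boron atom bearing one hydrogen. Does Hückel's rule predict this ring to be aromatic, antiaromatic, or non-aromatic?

All ring atoms are sp² and supply a p orbital to the ring (each doubly-bonded ring atom is sp² with one p-orbital electron; each sp² =N– keeps its lone pair in-plane and puts one electron into the π system; the boron has an empty p orbital); the conjugation is uninterrupted.
Counting π electrons: 2 × 2 = 4 from the double-bond units + 0 from the BH atom = 4.
With 4 = 4·1 π electrons, Hückel's rule classifies the planar ring as antiaromatic.

Antiaromatic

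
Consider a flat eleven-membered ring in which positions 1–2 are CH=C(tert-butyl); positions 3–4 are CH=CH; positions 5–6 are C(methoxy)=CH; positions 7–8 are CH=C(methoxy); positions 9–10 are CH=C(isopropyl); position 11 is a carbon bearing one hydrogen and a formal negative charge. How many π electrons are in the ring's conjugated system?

12

Check conjugation: every atom in a ring double bond is sp² and brings one electron to the p orbital; the carbanion's lone pair occupies the p orbital — every position has a p orbital, so the cyclic π system is continuous.
π-electron count: 5 × 2 = 10 from the double-bond units + 2 from the CH(-) atom = 12.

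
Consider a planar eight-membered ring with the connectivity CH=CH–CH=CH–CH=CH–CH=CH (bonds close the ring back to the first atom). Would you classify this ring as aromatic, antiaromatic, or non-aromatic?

Antiaromatic

The p orbitals form a continuous loop: every atom in a ring double bond is sp² and brings one electron to the p orbital. The ring is fully conjugated.
Adding the contributions, 4 × 2 = 8 from the 4 double-bond units.
8 = 4(2); a planar, fully conjugated 4n system is antiaromatic.
This is cyclooctatetraene.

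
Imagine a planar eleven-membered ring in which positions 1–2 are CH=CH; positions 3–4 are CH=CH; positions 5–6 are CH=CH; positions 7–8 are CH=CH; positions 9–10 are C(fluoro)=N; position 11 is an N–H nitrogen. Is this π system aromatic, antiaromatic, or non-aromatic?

Antiaromatic

All ring atoms are sp² and supply a p orbital to the ring (each doubly-bonded ring atom is sp² with one p-orbital electron; each =N– nitrogen is pyridine-type (lone pair in the sp² plane, one electron in the p orbital); the pyrrole-type nitrogen donates its lone pair from the p orbital); the conjugation is uninterrupted.
π-electron count: 5 × 2 = 10 from the double-bond units + 2 from the NH atom = 12.
With 12 = 4·3 π electrons, Hückel's rule classifies the planar ring as antiaromatic.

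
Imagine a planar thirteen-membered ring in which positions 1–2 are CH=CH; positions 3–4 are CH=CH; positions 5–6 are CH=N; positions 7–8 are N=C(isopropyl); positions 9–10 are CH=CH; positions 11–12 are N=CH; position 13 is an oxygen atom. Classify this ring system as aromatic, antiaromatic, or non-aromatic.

Every ring atom contributes a p orbital perpendicular to the ring (every atom in a ring double bond is sp² and brings one electron to the p orbital; each =N– nitrogen is pyridine-type (lone pair in the sp² plane, one electron in the p orbital); the oxygen donates one lone pair from its p orbital), so the π system is cyclic and fully conjugated.
π-electron count: 6 × 2 = 12 from the double-bond units + 2 from the O atom = 14.
Since 14 = 4·3 + 2, the ring meets the 4n+2 criterion.

Aromatic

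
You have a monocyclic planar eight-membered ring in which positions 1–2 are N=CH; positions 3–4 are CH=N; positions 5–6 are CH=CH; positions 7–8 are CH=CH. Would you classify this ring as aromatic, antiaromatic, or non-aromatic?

Antiaromatic

Check conjugation: each doubly-bonded ring atom is sp² with one p-orbital electron; each =N– nitrogen is pyridine-type (lone pair in the sp² plane, one electron in the p orbital) — every position has a p orbital, so the cyclic π system is continuous.
Tallying contributions gives 4 × 2 = 8 from the 4 double-bond units.
A 4n π count (8, n = 2) in a planar conjugated ring means antiaromatic.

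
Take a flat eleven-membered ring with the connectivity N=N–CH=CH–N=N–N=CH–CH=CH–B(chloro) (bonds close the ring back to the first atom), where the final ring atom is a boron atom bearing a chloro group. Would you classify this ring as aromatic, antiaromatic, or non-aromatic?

The p orbitals form a continuous loop: the double-bond atoms are sp², each contributing one p electron; the doubly-bonded nitrogens are pyridine-type — their lone pairs lie in the ring plane, leaving one electron in the p orbital; the boron has an empty p orbital. The ring is fully conjugated.
π-electron count: 5 × 2 = 10 from the double-bond units + 0 from the B(chloro) atom = 10.
Since 10 = 4·2 + 2, the ring meets the 4n+2 criterion.

Aromatic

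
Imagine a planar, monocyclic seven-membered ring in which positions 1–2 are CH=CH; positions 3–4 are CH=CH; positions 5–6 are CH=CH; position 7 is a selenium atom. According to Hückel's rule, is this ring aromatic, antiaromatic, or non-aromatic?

Antiaromatic

The p orbitals form a continuous loop: the double-bond atoms are sp², each contributing one p electron; the selenium donates one lone pair from its p orbital. The ring is fully conjugated.
Counting π electrons: 3 × 2 = 6 from the double-bond units + 2 from the Se atom = 8.
8 is a 4n count (n = 2), so the planar conjugated ring is antiaromatic.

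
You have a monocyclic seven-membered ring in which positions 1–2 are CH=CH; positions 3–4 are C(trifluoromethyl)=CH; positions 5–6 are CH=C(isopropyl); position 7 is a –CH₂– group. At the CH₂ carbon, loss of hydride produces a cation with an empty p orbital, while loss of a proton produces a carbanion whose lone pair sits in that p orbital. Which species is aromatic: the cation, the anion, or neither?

The cation

Both ions have a continuous loop of p orbitals — each ring atom is sp².
Cation: 3 × 2 + 0 = 6 π electrons → 4(1)+2, aromatic.
Anion: 3 × 2 + 2 = 8 π electrons → 4(2), antiaromatic.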